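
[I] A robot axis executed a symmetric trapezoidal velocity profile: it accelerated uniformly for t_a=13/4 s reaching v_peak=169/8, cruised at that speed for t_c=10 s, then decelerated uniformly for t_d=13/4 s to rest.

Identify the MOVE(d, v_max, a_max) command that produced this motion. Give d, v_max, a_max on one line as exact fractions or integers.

d=8957/32 v_max=169/8 a_max=13/2

a_max = (169/8)/(13/4) = 13/2
d_a = ½·169/8·13/4 = 2197/64; d_c = 169/8·10 = 845/4
d = 2·2197/64 + 845/4 = 8957/32
t_c = 10 > 0 → v_max = v_peak = 169/8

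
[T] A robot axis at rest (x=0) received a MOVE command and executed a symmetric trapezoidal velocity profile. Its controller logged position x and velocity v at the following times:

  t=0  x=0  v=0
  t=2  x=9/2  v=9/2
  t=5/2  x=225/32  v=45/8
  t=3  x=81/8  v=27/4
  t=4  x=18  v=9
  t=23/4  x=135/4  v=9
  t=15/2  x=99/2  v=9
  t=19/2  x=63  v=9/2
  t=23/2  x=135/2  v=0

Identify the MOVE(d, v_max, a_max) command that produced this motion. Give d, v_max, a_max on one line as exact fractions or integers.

d=135/2 v_max=9 a_max=9/4

final state: t=23/2, x=135/2, v=0 → d = 135/2
a_max = (9/2−0)/(2−0) = 9/4
max v = 9 over t∈[4,15/2] → v_max = 9
check: 9·(4+7/2) = 135/2 ✓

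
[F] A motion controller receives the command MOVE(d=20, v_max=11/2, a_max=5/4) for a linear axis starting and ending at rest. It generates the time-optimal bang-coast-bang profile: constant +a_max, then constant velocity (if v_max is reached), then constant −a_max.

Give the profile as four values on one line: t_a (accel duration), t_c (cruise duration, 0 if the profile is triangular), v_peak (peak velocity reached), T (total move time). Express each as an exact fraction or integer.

v_max²/a_max = (11/2)²/(5/4) = 121/5
20 < 121/5 ⇒ no cruise
v_peak = √(20·5/4) = √25 = 5
t_a = 5/(5/4) = 4; t_c = 0
T = 2·4 = 8

t_a=4 t_c=0 v_peak=5 T=8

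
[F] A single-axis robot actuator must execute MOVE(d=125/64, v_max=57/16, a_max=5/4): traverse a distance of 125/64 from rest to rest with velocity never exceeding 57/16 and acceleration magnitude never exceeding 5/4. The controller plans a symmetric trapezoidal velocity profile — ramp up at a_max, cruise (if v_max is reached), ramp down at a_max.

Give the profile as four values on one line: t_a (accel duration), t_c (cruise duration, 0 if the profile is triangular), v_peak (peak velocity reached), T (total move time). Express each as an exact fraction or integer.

v_max²/a_max = (57/16)²/(5/4) = 3249/320
125/64 < 3249/320 ⇒ no cruise
v_peak = √(125/64·5/4) = √(625/256) = 25/16
t_a = (25/16)/(5/4) = 5/4; t_c = 0
T = 2·5/4 = 5/2

t_a=5/4 t_c=0 v_peak=25/16 T=5/2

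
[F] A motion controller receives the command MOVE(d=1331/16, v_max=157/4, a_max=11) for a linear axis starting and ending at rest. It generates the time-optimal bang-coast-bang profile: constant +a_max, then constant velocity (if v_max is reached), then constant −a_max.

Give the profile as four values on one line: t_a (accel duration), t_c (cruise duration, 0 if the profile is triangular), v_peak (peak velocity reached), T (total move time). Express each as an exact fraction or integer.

t_a=11/4 t_c=0 v_peak=121/4 T=11/2

v_max²/a_max = (157/4)²/11 = 24649/176
1331/16 < 24649/176 so t_c = 0
v_peak = √(1331/16·11) = √(14641/16) = 121/4
t_a = (121/4)/11 = 11/4; t_c = 0
T = 2·11/4 = 11/2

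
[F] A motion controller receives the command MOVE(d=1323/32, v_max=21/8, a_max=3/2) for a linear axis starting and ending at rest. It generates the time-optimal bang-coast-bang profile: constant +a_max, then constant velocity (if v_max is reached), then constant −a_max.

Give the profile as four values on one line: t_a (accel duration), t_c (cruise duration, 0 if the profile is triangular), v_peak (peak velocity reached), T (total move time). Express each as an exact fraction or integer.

t_a=7/4 t_c=14 v_peak=21/8 T=35/2

(v_max)²/a_max = (21/8)²/(3/2) = 147/32
1323/32 ≥ 147/32 so v_max reached
t_a = (21/8)/(3/2) = 7/4; v_peak = 21/8
d_cruise = 1323/32 − 147/32 = 147/4; t_c = (147/4)/(21/8) = 14
T = 2·7/4 + 14 = 35/2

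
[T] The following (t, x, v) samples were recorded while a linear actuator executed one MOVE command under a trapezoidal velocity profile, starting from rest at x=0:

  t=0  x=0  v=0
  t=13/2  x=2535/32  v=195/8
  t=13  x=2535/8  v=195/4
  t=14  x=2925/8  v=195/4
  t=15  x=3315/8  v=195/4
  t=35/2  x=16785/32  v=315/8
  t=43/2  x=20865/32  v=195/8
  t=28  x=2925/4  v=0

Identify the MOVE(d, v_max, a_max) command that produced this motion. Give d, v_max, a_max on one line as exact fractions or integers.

final state: t=28, x=2925/4, v=0 → d = 2925/4
a_max = (195/8−0)/(13/2−0) = 15/4
max v = 195/4 over t∈[13,15] → v_max = 195/4
check: 195/4·(13+2) = 2925/4 ✓

d=2925/4 v_max=195/4 a_max=15/4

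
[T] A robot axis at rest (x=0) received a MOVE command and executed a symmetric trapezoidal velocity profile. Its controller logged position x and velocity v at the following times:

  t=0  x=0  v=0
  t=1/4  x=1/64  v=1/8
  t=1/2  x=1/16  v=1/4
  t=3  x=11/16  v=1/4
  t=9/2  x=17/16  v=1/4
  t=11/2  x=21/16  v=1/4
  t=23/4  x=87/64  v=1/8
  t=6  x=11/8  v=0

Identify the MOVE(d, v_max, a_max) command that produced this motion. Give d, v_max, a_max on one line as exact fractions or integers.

final state: t=6, x=11/8, v=0 → d = 11/8
a_max = (1/8−0)/(1/4−0) = 1/2
max v = 1/4 over t∈[1/2,11/2] → v_max = 1/4
check: 1/4·(1/2+5) = 11/8 ✓

d=11/8 v_max=1/4 a_max=1/2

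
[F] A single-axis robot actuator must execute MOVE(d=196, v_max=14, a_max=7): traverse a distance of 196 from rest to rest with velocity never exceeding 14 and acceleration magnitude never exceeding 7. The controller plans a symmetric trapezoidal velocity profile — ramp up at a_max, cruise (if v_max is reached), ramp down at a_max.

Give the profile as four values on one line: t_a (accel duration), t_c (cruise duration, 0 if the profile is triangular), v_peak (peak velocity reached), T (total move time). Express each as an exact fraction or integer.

v_max²/a_max = 14²/7 = 28
196 ≥ 28 so v_max reached
t_a = 14/7 = 2; v_peak = 14
d_cruise = 196 − 28 = 168; t_c = 168/14 = 12
T = 2·2 + 12 = 16

t_a=2 t_c=12 v_peak=14 T=16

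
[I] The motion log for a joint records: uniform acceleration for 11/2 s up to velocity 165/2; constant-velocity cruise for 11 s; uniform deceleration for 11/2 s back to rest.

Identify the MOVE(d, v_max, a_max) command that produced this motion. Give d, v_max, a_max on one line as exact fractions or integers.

d=5445/4 v_max=165/2 a_max=15

a_max = (165/2)/(11/2) = 15
d_a = ½·165/2·11/2 = 1815/8; d_c = 165/2·11 = 1815/2
d = 2·1815/8 + 1815/2 = 5445/4
t_c = 11 > 0 so v_max = 165/2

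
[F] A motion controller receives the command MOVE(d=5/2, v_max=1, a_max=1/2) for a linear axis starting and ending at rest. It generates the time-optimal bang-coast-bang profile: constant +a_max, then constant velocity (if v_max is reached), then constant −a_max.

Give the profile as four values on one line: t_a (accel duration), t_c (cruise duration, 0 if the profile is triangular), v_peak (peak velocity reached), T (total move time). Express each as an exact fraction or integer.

vₘ²/aₘ = 1²/(1/2) = 2
5/2 ≥ 2 → trapezoidal
t_a = 1/(1/2) = 2; v_peak = 1
d_cruise = 5/2 − 2 = 1/2; t_c = (1/2)/1 = 1/2
T = 2·2 + 1/2 = 9/2

t_a=2 t_c=1/2 v_peak=1 T=9/2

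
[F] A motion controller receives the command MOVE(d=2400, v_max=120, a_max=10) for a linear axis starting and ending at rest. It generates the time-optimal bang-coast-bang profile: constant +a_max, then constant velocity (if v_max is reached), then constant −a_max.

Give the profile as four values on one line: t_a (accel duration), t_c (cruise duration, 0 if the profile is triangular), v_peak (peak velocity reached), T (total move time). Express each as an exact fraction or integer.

t_a=12 t_c=8 v_peak=120 T=32

vₘ²/aₘ = 120²/10 = 1440
2400 ≥ 1440 ⇒ cruise phase
t_a = 120/10 = 12; v_peak = 120
d_cruise = 2400 − 1440 = 960; t_c = 960/120 = 8
T = 2·12 + 8 = 32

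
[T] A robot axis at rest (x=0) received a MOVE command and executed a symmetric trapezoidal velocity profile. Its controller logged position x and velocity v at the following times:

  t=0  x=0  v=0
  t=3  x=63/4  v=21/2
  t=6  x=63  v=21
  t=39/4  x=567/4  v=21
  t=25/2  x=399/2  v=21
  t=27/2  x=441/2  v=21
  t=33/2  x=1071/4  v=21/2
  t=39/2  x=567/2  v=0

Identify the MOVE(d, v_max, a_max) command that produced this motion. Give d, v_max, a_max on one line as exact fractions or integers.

final state: t=39/2, x=567/2, v=0 → d = 567/2
a_max = (21/2−0)/(3−0) = 7/2
max v = 21 over t∈[6,27/2] → v_max = 21
check: 21·(6+15/2) = 567/2 ✓

d=567/2 v_max=21 a_max=7/2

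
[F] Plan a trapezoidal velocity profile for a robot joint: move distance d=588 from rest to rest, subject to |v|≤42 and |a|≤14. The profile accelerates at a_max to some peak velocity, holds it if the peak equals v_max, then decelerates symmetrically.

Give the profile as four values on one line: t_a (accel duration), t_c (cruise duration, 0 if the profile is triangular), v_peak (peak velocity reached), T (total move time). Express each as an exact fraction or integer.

vₘ²/aₘ = 42²/14 = 126
588 ≥ 126 → trapezoidal
t_a = 42/14 = 3; v_peak = 42
d_cruise = 588 − 126 = 462; t_c = 462/42 = 11
T = 2·3 + 11 = 17

t_a=3 t_c=11 v_peak=42 T=17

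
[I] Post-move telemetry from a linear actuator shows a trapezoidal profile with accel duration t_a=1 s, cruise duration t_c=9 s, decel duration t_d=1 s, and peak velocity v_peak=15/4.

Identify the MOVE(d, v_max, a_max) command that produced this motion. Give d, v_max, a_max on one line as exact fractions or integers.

d=75/2 v_max=15/4 a_max=15/4

a_max = (15/4)/1 = 15/4
d_a = ½·15/4·1 = 15/8; d_c = 15/4·9 = 135/4
d = 2·15/8 + 135/4 = 75/2
t_c = 9 > 0 → v_max = v_peak = 15/4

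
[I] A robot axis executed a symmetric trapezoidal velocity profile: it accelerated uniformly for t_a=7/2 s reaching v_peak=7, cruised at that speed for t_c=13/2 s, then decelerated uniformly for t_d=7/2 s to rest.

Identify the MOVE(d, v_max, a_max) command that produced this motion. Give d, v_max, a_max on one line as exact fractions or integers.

d=70 v_max=7 a_max=2

a_max = 7/(7/2) = 2
d_a = ½·7·7/2 = 49/4; d_c = 7·13/2 = 91/2
d = 2·49/4 + 91/2 = 70
t_c = 13/2 > 0 ⇒ limit active, v_max = 7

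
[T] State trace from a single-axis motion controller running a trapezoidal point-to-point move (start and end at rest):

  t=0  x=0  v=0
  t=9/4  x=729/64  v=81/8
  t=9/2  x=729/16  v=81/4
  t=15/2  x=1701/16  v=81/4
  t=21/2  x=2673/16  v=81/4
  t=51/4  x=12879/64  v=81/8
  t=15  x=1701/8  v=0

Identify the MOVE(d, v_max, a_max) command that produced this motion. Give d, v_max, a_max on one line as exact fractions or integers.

final state: t=15, x=1701/8, v=0 → d = 1701/8
a_max = (81/8−0)/(9/4−0) = 9/2
max v = 81/4 over t∈[9/2,21/2] → v_max = 81/4
check: 81/4·(9/2+6) = 1701/8 ✓

d=1701/8 v_max=81/4 a_max=9/2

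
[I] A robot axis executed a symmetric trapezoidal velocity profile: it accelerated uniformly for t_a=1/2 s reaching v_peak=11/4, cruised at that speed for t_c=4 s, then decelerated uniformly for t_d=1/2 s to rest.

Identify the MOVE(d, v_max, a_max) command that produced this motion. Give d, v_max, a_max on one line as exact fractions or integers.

a_max = (11/4)/(1/2) = 11/2
d_a = ½·11/4·1/2 = 11/16; d_c = 11/4·4 = 11
d = 2·11/16 + 11 = 99/8
t_c = 4 > 0 so v_max = 11/4

d=99/8 v_max=11/4 a_max=11/2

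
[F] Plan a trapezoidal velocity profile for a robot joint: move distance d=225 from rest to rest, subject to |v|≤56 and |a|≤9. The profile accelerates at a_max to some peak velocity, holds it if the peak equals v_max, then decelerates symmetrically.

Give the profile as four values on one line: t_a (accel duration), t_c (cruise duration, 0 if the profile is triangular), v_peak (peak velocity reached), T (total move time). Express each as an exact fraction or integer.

vₘ²/aₘ = 56²/9 = 3136/9
225 < 3136/9 so t_c = 0
v_peak = √(225·9) = √2025 = 45
t_a = 45/9 = 5; t_c = 0
T = 2·5 = 10

t_a=5 t_c=0 v_peak=45 T=10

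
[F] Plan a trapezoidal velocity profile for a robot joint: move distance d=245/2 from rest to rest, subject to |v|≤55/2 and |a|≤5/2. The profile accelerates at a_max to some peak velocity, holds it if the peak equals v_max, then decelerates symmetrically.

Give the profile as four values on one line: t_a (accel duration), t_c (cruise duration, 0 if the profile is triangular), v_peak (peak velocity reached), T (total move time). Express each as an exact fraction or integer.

vₘ²/aₘ = (55/2)²/(5/2) = 605/2
245/2 < 605/2 → triangular
v_peak = √(245/2·5/2) = √(1225/4) = 35/2
t_a = (35/2)/(5/2) = 7; t_c = 0
T = 2·7 = 14

t_a=7 t_c=0 v_peak=35/2 T=14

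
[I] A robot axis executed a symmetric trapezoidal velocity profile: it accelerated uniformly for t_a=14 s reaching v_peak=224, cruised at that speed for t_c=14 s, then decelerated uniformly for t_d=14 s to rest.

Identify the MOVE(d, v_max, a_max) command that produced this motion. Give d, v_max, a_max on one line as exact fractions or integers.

d=6272 v_max=224 a_max=16

a_max = 224/14 = 16
d_a = ½·224·14 = 1568; d_c = 224·14 = 3136
d = 2·1568 + 3136 = 6272
t_c = 14 > 0 → v_max = v_peak = 224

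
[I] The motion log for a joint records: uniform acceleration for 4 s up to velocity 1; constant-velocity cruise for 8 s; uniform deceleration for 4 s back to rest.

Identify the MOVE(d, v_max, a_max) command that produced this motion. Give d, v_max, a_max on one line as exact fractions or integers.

a_max = 1/4
d_a = ½·1·4 = 2; d_c = 1·8 = 8
d = 2·2 + 8 = 12
t_c = 8 > 0 ⇒ limit active, v_max = 1

d=12 v_max=1 a_max=1/4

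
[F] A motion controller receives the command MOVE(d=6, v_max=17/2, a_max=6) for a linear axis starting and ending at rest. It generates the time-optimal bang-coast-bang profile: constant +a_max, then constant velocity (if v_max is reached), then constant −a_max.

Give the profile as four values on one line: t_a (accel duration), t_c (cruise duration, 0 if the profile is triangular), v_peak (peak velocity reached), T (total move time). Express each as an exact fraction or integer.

(v_max)²/a_max = (17/2)²/6 = 289/24
6 < 289/24 → triangular
v_peak = √(6·6) = √36 = 6
t_a = 6/6 = 1; t_c = 0
T = 2·1 = 2

t_a=1 t_c=0 v_peak=6 T=2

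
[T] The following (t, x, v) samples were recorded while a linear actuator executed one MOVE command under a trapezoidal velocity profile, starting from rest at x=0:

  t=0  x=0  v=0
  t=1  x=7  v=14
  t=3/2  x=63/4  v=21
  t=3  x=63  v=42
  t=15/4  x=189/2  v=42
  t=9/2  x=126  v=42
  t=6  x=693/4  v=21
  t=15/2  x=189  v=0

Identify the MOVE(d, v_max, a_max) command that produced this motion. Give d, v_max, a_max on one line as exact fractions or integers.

final state: t=15/2, x=189, v=0 → d = 189
a_max = (14−0)/(1−0) = 14
max v = 42 over t∈[3,9/2] → v_max = 42
check: 42·(3+3/2) = 189 ✓

d=189 v_max=42 a_max=14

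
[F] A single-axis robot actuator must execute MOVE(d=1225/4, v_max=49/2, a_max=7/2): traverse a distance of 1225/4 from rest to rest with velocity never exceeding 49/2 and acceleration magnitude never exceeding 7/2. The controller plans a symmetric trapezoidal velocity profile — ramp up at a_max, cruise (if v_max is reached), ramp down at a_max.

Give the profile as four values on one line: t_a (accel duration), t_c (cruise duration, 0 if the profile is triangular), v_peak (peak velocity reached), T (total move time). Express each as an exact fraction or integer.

v_max²/a_max = (49/2)²/(7/2) = 343/2
1225/4 ≥ 343/2 ⇒ cruise phase
t_a = (49/2)/(7/2) = 7; v_peak = 49/2
d_cruise = 1225/4 − 343/2 = 539/4; t_c = (539/4)/(49/2) = 11/2
T = 2·7 + 11/2 = 39/2

t_a=7 t_c=11/2 v_peak=49/2 T=39/2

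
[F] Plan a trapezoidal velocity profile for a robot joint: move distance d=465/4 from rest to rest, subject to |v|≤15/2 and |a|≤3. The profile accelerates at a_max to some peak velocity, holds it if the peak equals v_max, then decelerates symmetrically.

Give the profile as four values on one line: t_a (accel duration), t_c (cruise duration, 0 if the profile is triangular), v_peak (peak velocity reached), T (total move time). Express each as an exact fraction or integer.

t_a=5/2 t_c=13 v_peak=15/2 T=18

vₘ²/aₘ = (15/2)²/3 = 75/4
465/4 ≥ 75/4 so v_max reached
t_a = (15/2)/3 = 5/2; v_peak = 15/2
d_cruise = 465/4 − 75/4 = 195/2; t_c = (195/2)/(15/2) = 13
T = 2·5/2 + 13 = 18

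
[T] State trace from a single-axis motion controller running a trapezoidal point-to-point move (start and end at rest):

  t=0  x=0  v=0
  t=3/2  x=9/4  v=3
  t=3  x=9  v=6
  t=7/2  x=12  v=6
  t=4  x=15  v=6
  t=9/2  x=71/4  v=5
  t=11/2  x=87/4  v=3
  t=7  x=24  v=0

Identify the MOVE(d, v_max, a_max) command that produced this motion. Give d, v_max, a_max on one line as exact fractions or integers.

final state: t=7, x=24, v=0 → d = 24
a_max = (3−0)/(3/2−0) = 2
max v = 6 over t∈[3,4] → v_max = 6
check: 6·(3+1) = 24 ✓

d=24 v_max=6 a_max=2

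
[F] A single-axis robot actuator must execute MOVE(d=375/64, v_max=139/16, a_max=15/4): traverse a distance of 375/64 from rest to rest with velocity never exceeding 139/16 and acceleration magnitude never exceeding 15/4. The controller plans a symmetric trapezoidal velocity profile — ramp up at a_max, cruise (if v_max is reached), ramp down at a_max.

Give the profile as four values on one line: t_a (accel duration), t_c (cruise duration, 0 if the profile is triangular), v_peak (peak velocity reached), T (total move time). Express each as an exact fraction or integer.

v_max²/a_max = (139/16)²/(15/4) = 19321/960
375/64 < 19321/960 → triangular
v_peak = √(375/64·15/4) = √(5625/256) = 75/16
t_a = (75/16)/(15/4) = 5/4; t_c = 0
T = 2·5/4 = 5/2

t_a=5/4 t_c=0 v_peak=75/16 T=5/2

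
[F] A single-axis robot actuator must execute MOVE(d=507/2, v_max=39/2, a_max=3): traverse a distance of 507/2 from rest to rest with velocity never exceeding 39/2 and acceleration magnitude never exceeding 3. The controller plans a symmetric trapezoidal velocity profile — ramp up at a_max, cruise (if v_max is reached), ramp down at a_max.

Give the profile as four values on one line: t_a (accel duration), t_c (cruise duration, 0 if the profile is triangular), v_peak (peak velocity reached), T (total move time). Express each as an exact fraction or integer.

v_max²/a_max = (39/2)²/3 = 507/4
507/2 ≥ 507/4 ⇒ cruise phase
t_a = (39/2)/3 = 13/2; v_peak = 39/2
d_cruise = 507/2 − 507/4 = 507/4; t_c = (507/4)/(39/2) = 13/2
T = 2·13/2 + 13/2 = 39/2

t_a=13/2 t_c=13/2 v_peak=39/2 T=39/2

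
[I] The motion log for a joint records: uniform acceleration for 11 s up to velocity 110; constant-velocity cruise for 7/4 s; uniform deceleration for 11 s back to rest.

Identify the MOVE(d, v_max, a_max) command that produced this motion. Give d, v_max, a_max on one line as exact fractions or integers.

a_max = 110/11 = 10
d_a = ½·110·11 = 605; d_c = 110·7/4 = 385/2
d = 2·605 + 385/2 = 2805/2
t_c = 7/4 > 0 so v_max = 110

d=2805/2 v_max=110 a_max=10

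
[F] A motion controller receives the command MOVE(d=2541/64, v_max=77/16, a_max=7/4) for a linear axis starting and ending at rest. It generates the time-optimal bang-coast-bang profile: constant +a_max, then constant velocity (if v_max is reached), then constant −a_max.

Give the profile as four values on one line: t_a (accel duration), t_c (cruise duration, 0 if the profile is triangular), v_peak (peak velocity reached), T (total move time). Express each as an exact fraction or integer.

v_max²/a_max = (77/16)²/(7/4) = 847/64
2541/64 ≥ 847/64 → trapezoidal
t_a = (77/16)/(7/4) = 11/4; v_peak = 77/16
d_cruise = 2541/64 − 847/64 = 847/32; t_c = (847/32)/(77/16) = 11/2
T = 2·11/4 + 11/2 = 11

t_a=11/4 t_c=11/2 v_peak=77/16 T=11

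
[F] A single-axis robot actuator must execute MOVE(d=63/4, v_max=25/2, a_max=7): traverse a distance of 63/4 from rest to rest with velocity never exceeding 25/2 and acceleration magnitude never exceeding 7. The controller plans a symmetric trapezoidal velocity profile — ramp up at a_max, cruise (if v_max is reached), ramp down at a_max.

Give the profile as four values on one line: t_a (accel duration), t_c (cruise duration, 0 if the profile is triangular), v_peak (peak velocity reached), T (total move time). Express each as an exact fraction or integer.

(v_max)²/a_max = (25/2)²/7 = 625/28
63/4 < 625/28 so t_c = 0
v_peak = √(63/4·7) = √(441/4) = 21/2
t_a = (21/2)/7 = 3/2; t_c = 0
T = 2·3/2 = 3

t_a=3/2 t_c=0 v_peak=21/2 T=3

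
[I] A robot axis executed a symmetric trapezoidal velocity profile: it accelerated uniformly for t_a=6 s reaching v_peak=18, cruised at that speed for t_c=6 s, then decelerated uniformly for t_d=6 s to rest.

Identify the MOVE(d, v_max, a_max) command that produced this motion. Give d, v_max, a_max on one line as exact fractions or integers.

d=216 v_max=18 a_max=3

a_max = 18/6 = 3
d_a = ½·18·6 = 54; d_c = 18·6 = 108
d = 2·54 + 108 = 216
t_c = 6 > 0 → v_max = v_peak = 18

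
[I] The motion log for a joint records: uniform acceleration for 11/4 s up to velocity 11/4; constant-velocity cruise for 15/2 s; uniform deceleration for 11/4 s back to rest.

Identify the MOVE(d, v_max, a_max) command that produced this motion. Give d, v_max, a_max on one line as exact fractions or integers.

d=451/16 v_max=11/4 a_max=1

a_max = (11/4)/(11/4) = 1
d_a = ½·11/4·11/4 = 121/32; d_c = 11/4·15/2 = 165/8
d = 2·121/32 + 165/8 = 451/16
t_c = 15/2 > 0 so v_max = 11/4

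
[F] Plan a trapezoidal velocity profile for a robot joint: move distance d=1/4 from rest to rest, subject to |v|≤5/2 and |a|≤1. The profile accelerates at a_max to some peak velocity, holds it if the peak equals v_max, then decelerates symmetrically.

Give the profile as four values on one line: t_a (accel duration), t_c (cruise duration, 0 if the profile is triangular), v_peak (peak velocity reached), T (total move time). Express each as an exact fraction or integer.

t_a=1/2 t_c=0 v_peak=1/2 T=1

(v_max)²/a_max = (5/2)²/1 = 25/4
1/4 < 25/4 → triangular
v_peak = √(1/4·1) = √(1/4) = 1/2
t_a = (1/2)/1 = 1/2; t_c = 0
T = 2·1/2 = 1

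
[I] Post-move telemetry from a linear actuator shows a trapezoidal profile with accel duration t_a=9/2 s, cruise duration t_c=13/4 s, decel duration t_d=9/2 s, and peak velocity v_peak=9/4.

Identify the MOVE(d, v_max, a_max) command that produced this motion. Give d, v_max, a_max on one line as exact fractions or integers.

d=279/16 v_max=9/4 a_max=1/2

a_max = (9/4)/(9/2) = 1/2
d_a = ½·9/4·9/2 = 81/16; d_c = 9/4·13/4 = 117/16
d = 2·81/16 + 117/16 = 279/16
t_c = 13/4 > 0 → v_max = v_peak = 9/4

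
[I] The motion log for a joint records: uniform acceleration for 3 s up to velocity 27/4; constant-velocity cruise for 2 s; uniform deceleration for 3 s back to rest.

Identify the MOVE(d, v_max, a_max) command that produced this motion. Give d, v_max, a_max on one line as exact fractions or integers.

d=135/4 v_max=27/4 a_max=9/4

a_max = (27/4)/3 = 9/4
d_a = ½·27/4·3 = 81/8; d_c = 27/4·2 = 27/2
d = 2·81/8 + 27/2 = 135/4
t_c = 2 > 0 → v_max = v_peak = 27/4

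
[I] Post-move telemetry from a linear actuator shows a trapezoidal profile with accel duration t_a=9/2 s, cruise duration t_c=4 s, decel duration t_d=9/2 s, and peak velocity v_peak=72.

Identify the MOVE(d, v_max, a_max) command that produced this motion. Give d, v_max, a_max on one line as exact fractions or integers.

d=612 v_max=72 a_max=16

a_max = 72/(9/2) = 16
d_a = ½·72·9/2 = 162; d_c = 72·4 = 288
d = 2·162 + 288 = 612
t_c = 4 > 0 → v_max = v_peak = 72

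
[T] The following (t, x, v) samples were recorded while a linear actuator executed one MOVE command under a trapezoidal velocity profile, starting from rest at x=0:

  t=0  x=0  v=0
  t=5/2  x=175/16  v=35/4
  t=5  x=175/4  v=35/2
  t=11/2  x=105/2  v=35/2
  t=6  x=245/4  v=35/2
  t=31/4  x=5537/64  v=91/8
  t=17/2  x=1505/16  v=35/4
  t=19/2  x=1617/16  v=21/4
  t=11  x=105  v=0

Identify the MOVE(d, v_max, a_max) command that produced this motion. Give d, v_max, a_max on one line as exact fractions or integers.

d=105 v_max=35/2 a_max=7/2

final state: t=11, x=105, v=0 → d = 105
a_max = (35/4−0)/(5/2−0) = 7/2
max v = 35/2 over t∈[5,6] → v_max = 35/2
check: 35/2·(5+1) = 105 ✓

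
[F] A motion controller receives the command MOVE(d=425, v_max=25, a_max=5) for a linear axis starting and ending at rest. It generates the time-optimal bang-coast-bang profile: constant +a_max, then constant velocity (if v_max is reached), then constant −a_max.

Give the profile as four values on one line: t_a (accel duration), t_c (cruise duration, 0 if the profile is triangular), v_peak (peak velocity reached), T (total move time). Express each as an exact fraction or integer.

v_max²/a_max = 25²/5 = 125
425 ≥ 125 so v_max reached
t_a = 25/5 = 5; v_peak = 25
d_cruise = 425 − 125 = 300; t_c = 300/25 = 12
T = 2·5 + 12 = 22

t_a=5 t_c=12 v_peak=25 T=22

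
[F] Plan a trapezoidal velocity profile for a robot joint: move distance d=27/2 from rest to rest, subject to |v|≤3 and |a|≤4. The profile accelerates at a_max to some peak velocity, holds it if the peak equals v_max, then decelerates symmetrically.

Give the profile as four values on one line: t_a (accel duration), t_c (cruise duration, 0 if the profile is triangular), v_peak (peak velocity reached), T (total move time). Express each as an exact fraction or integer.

vₘ²/aₘ = 3²/4 = 9/4
27/2 ≥ 9/4 → trapezoidal
t_a = 3/4; v_peak = 3
d_cruise = 27/2 − 9/4 = 45/4; t_c = (45/4)/3 = 15/4
T = 2·3/4 + 15/4 = 21/4

t_a=3/4 t_c=15/4 v_peak=3 T=21/4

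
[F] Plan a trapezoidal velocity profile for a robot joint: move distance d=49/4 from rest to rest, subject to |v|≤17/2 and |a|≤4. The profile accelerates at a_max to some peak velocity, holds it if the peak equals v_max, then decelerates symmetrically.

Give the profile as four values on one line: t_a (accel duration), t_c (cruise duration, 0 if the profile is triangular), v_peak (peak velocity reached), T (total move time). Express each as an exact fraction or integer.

t_a=7/4 t_c=0 v_peak=7 T=7/2

(v_max)²/a_max = (17/2)²/4 = 289/16
49/4 < 289/16 ⇒ no cruise
v_peak = √(49/4·4) = √49 = 7
t_a = 7/4; t_c = 0
T = 2·7/4 = 7/2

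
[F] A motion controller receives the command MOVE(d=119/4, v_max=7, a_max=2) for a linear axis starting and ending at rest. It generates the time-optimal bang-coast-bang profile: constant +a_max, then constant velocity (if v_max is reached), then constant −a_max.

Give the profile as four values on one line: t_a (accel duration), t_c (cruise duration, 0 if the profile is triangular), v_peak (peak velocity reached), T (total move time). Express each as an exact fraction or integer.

v_max²/a_max = 7²/2 = 49/2
119/4 ≥ 49/2 → trapezoidal
t_a = 7/2; v_peak = 7
d_cruise = 119/4 − 49/2 = 21/4; t_c = (21/4)/7 = 3/4
T = 2·7/2 + 3/4 = 31/4

t_a=7/2 t_c=3/4 v_peak=7 T=31/4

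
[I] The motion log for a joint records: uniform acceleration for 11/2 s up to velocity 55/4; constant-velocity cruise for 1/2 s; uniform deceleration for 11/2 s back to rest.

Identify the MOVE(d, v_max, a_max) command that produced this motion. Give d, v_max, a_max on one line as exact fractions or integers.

d=165/2 v_max=55/4 a_max=5/2

a_max = (55/4)/(11/2) = 5/2
d_a = ½·55/4·11/2 = 605/16; d_c = 55/4·1/2 = 55/8
d = 2·605/16 + 55/8 = 165/2
t_c = 1/2 > 0 so v_max = 55/4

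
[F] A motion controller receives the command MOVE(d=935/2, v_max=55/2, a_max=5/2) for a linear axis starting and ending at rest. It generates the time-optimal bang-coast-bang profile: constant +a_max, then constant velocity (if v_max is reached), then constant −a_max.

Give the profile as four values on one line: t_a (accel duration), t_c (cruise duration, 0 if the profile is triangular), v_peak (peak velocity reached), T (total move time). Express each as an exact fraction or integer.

v_max²/a_max = (55/2)²/(5/2) = 605/2
935/2 ≥ 605/2 so v_max reached
t_a = (55/2)/(5/2) = 11; v_peak = 55/2
d_cruise = 935/2 − 605/2 = 165; t_c = 165/(55/2) = 6
T = 2·11 + 6 = 28

t_a=11 t_c=6 v_peak=55/2 T=28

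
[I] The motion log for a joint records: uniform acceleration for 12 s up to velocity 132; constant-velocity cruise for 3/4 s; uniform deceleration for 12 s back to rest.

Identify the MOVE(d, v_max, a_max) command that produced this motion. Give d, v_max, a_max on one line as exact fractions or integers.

d=1683 v_max=132 a_max=11

a_max = 132/12 = 11
d_a = ½·132·12 = 792; d_c = 132·3/4 = 99
d = 2·792 + 99 = 1683
t_c = 3/4 > 0 so v_max = 132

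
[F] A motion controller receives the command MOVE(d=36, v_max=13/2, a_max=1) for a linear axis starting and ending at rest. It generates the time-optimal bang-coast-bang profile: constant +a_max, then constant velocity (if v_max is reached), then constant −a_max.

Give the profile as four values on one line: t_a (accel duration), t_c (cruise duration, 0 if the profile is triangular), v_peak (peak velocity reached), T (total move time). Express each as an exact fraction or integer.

v_max²/a_max = (13/2)²/1 = 169/4
36 < 169/4 so t_c = 0
v_peak = √(36·1) = √36 = 6
t_a = 6/1 = 6; t_c = 0
T = 2·6 = 12

t_a=6 t_c=0 v_peak=6 T=12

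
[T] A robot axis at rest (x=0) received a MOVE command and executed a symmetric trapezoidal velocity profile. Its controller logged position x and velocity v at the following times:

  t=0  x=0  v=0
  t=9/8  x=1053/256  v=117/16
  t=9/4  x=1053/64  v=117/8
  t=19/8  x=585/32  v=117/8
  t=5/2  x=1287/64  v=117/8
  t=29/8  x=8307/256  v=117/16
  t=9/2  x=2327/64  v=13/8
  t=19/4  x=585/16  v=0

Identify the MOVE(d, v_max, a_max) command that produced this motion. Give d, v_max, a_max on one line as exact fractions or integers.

final state: t=19/4, x=585/16, v=0 → d = 585/16
a_max = (117/16−0)/(9/8−0) = 13/2
max v = 117/8 over t∈[9/4,5/2] → v_max = 117/8
check: 117/8·(9/4+1/4) = 585/16 ✓

d=585/16 v_max=117/8 a_max=13/2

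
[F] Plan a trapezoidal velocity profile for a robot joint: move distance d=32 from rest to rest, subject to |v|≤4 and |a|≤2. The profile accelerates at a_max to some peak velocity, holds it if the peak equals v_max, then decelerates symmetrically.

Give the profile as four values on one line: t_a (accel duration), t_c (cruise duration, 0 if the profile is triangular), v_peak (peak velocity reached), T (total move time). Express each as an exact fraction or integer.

v_max²/a_max = 4²/2 = 8
32 ≥ 8 → trapezoidal
t_a = 4/2 = 2; v_peak = 4
d_cruise = 32 − 8 = 24; t_c = 24/4 = 6
T = 2·2 + 6 = 10

t_a=2 t_c=6 v_peak=4 T=10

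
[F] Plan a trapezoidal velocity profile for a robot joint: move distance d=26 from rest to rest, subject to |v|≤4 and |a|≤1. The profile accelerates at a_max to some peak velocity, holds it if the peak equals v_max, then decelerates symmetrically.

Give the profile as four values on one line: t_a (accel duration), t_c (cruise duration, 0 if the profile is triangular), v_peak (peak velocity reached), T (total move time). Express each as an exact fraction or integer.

v_max²/a_max = 4²/1 = 16
26 ≥ 16 so v_max reached
t_a = 4/1 = 4; v_peak = 4
d_cruise = 26 − 16 = 10; t_c = 10/4 = 5/2
T = 2·4 + 5/2 = 21/2

t_a=4 t_c=5/2 v_peak=4 T=21/2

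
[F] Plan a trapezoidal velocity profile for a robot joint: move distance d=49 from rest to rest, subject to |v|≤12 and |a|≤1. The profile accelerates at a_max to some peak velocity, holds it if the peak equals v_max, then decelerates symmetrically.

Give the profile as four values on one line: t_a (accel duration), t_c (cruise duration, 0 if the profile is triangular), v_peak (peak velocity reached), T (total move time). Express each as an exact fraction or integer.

vₘ²/aₘ = 12²/1 = 144
49 < 144 so t_c = 0
v_peak = √(49·1) = √49 = 7
t_a = 7/1 = 7; t_c = 0
T = 2·7 = 14

t_a=7 t_c=0 v_peak=7 T=14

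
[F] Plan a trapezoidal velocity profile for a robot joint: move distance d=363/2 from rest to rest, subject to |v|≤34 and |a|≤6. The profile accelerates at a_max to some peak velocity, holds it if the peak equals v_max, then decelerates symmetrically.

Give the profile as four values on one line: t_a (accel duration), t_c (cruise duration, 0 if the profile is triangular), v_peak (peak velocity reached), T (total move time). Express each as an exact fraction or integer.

t_a=11/2 t_c=0 v_peak=33 T=11

vₘ²/aₘ = 34²/6 = 578/3
363/2 < 578/3 so t_c = 0
v_peak = √(363/2·6) = √1089 = 33
t_a = 33/6 = 11/2; t_c = 0
T = 2·11/2 = 11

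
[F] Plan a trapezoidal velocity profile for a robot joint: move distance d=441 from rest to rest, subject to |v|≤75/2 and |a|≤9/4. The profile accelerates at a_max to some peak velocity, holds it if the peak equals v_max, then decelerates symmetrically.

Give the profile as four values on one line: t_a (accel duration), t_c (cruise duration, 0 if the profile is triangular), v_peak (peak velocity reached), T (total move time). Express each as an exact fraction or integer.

v_max²/a_max = (75/2)²/(9/4) = 625
441 < 625 → triangular
v_peak = √(441·9/4) = √(3969/4) = 63/2
t_a = (63/2)/(9/4) = 14; t_c = 0
T = 2·14 = 28

t_a=14 t_c=0 v_peak=63/2 T=28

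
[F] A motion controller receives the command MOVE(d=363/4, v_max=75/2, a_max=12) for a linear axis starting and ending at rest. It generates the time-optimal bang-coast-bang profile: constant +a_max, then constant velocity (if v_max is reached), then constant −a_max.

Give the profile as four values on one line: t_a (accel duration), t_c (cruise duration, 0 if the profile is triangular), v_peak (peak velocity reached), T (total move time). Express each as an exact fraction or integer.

t_a=11/4 t_c=0 v_peak=33 T=11/2

(v_max)²/a_max = (75/2)²/12 = 1875/16
363/4 < 1875/16 → triangular
v_peak = √(363/4·12) = √1089 = 33
t_a = 33/12 = 11/4; t_c = 0
T = 2·11/4 = 11/2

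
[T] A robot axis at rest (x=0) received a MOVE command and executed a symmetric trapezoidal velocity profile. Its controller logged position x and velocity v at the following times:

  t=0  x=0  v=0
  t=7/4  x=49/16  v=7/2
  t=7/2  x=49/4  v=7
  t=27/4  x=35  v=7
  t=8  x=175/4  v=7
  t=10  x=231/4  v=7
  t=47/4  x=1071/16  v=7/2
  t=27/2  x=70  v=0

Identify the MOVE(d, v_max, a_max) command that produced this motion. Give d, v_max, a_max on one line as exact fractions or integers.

d=70 v_max=7 a_max=2

final state: t=27/2, x=70, v=0 → d = 70
a_max = (7/2−0)/(7/4−0) = 2
max v = 7 over t∈[7/2,10] → v_max = 7
check: 7·(7/2+13/2) = 70 ✓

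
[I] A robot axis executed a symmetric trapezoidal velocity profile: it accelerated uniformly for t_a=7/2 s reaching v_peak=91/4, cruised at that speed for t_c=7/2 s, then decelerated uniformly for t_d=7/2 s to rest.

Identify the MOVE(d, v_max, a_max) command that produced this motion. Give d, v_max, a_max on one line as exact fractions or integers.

a_max = (91/4)/(7/2) = 13/2
d_a = ½·91/4·7/2 = 637/16; d_c = 91/4·7/2 = 637/8
d = 2·637/16 + 637/8 = 637/4
t_c = 7/2 > 0 → v_max = v_peak = 91/4

d=637/4 v_max=91/4 a_max=13/2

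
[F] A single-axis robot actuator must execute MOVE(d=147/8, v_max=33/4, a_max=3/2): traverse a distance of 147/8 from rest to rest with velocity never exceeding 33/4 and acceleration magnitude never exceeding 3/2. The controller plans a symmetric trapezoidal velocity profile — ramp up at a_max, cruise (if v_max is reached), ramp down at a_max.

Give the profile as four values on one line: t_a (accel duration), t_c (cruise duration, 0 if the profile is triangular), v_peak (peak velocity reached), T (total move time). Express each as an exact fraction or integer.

t_a=7/2 t_c=0 v_peak=21/4 T=7

(v_max)²/a_max = (33/4)²/(3/2) = 363/8
147/8 < 363/8 so t_c = 0
v_peak = √(147/8·3/2) = √(441/16) = 21/4
t_a = (21/4)/(3/2) = 7/2; t_c = 0
T = 2·7/2 = 7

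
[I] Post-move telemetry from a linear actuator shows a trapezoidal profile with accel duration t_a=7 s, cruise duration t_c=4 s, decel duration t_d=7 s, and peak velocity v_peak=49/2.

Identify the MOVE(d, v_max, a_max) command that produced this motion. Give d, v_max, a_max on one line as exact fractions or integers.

a_max = (49/2)/7 = 7/2
d_a = ½·49/2·7 = 343/4; d_c = 49/2·4 = 98
d = 2·343/4 + 98 = 539/2
t_c = 4 > 0 so v_max = 49/2

d=539/2 v_max=49/2 a_max=7/2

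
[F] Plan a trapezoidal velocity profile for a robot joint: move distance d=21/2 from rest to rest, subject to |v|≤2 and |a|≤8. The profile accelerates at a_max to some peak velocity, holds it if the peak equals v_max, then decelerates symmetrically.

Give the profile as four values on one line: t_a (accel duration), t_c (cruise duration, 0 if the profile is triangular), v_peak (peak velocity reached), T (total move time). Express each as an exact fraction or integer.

t_a=1/4 t_c=5 v_peak=2 T=11/2

(v_max)²/a_max = 2²/8 = 1/2
21/2 ≥ 1/2 ⇒ cruise phase
t_a = 2/8 = 1/4; v_peak = 2
d_cruise = 21/2 − 1/2 = 10; t_c = 10/2 = 5
T = 2·1/4 + 5 = 11/2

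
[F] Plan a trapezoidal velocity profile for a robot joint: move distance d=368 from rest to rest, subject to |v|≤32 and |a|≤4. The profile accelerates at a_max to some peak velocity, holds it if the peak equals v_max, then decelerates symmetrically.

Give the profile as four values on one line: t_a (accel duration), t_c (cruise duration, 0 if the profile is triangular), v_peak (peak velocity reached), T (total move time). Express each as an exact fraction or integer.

t_a=8 t_c=7/2 v_peak=32 T=39/2

(v_max)²/a_max = 32²/4 = 256
368 ≥ 256 → trapezoidal
t_a = 32/4 = 8; v_peak = 32
d_cruise = 368 − 256 = 112; t_c = 112/32 = 7/2
T = 2·8 + 7/2 = 39/2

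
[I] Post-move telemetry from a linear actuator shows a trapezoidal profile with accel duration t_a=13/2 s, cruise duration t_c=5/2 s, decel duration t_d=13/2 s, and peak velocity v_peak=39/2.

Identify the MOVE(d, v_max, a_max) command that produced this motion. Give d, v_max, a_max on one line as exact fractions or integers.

d=351/2 v_max=39/2 a_max=3

a_max = (39/2)/(13/2) = 3
d_a = ½·39/2·13/2 = 507/8; d_c = 39/2·5/2 = 195/4
d = 2·507/8 + 195/4 = 351/2
t_c = 5/2 > 0 → v_max = v_peak = 39/2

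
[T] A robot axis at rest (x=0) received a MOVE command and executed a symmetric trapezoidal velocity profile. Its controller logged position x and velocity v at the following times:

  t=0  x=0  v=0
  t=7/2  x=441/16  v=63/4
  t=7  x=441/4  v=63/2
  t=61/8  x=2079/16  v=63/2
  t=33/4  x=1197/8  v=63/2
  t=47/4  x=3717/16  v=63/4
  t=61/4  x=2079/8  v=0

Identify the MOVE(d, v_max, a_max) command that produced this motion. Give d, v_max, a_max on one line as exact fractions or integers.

final state: t=61/4, x=2079/8, v=0 → d = 2079/8
a_max = (63/4−0)/(7/2−0) = 9/2
max v = 63/2 over t∈[7,33/4] → v_max = 63/2
check: 63/2·(7+5/4) = 2079/8 ✓

d=2079/8 v_max=63/2 a_max=9/2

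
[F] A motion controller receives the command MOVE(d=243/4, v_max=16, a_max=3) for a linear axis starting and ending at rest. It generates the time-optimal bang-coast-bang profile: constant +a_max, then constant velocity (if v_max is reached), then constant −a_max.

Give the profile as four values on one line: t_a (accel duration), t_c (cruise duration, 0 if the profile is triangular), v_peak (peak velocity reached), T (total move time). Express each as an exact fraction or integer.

v_max²/a_max = 16²/3 = 256/3
243/4 < 256/3 → triangular
v_peak = √(243/4·3) = √(729/4) = 27/2
t_a = (27/2)/3 = 9/2; t_c = 0
T = 2·9/2 = 9

t_a=9/2 t_c=0 v_peak=27/2 T=9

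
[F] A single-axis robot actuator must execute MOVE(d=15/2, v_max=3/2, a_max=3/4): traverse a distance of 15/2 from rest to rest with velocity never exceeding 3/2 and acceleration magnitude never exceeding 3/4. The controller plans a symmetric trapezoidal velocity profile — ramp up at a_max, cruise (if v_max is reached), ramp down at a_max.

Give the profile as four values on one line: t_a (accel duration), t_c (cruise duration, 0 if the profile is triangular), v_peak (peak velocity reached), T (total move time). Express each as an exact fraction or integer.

t_a=2 t_c=3 v_peak=3/2 T=7

v_max²/a_max = (3/2)²/(3/4) = 3
15/2 ≥ 3 ⇒ cruise phase
t_a = (3/2)/(3/4) = 2; v_peak = 3/2
d_cruise = 15/2 − 3 = 9/2; t_c = (9/2)/(3/2) = 3
T = 2·2 + 3 = 7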